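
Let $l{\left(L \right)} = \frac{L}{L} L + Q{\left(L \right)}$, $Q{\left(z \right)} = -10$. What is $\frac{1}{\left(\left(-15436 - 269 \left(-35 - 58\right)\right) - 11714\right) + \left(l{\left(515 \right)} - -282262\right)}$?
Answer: $\frac{1}{280634} \approx 3.5634 \cdot 10^{-6}$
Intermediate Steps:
$l{\left(L \right)} = -10 + L$ ($l{\left(L \right)} = \frac{L}{L} L - 10 = 1 L - 10 = L - 10 = -10 + L$)
$\frac{1}{\left(\left(-15436 - 269 \left(-35 - 58\right)\right) - 11714\right) + \left(l{\left(515 \right)} - -282262\right)} = \frac{1}{\left(\left(-15436 - 269 \left(-35 - 58\right)\right) - 11714\right) + \left(\left(-10 + 515\right) - -282262\right)} = \frac{1}{\left(\left(-15436 - -25017\right) - 11714\right) + \left(505 + 282262\right)} = \frac{1}{\left(\left(-15436 + 25017\right) - 11714\right) + 282767} = \frac{1}{\left(9581 - 11714\right) + 282767} = \frac{1}{-2133 + 282767} = \frac{1}{280634}$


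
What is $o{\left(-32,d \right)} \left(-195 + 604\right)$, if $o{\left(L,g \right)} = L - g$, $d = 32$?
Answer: $-26176$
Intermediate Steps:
$o{\left(-32,d \right)} \left(-195 + 604\right) = \left(-32 - 32\right) \left(-195 + 604\right) = \left(-32 - 32\right) 409 = \left(-64\right) 409 = -26176$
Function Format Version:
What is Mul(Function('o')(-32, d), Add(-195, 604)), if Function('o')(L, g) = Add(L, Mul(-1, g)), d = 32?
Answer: -26176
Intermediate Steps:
Mul(Function('o')(-32, d), Add(-195, 604)) = Mul(Add(-32, Mul(-1, 32)), Add(-195, 604)) = Mul(Add(-32, -32), 409) = Mul(-64, 409) = -26176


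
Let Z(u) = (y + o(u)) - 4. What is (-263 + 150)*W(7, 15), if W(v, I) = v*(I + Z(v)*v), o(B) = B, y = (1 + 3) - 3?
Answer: -34013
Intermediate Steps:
y = 1 (y = 4 - 3 = 1)
Z(u) = -3 + u (Z(u) = (1 + u) - 4 = -3 + u)
W(v, I) = v*(I + v*(-3 + v)) (W(v, I) = v*(I + (-3 + v)*v) = v*(I + v*(-3 + v)))
(-263 + 150)*W(7, 15) = (-263 + 150)*(7*(15 + 7*(-3 + 7))) = -791*(15 + 7*4) = -791*(15 + 28) = -791*43 = -113*301 = -34013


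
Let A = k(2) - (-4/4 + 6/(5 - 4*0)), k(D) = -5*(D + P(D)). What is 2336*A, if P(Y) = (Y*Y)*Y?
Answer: -586336/5 ≈ -1.1727e+5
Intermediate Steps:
P(Y) = Y³ (P(Y) = Y²*Y = Y³)
k(D) = -5*D - 5*D³ (k(D) = -5*(D + D³) = -5*D - 5*D³)
A = -251/5 (A = 5*2*(-1 - 1*2²) - (-4/4 + 6/(5 - 4*0)) = 5*2*(-1 - 1*4) - (-4*¼ + 6/(5 + 0)) = 5*2*(-1 - 4) - (-1 + 6/5) = 5*2*(-5) - (-1 + 6*(⅕)) = -50 - (-1 + 6/5) = -50 - 1*⅕ = -50 - ⅕ = -251/5 ≈ -50.200)
2336*A = 2336*(-251/5) = -586336/5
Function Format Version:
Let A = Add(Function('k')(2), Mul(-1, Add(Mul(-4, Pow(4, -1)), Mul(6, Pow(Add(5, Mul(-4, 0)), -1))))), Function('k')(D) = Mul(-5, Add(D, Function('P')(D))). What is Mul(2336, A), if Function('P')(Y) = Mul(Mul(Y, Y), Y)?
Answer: Rational(-586336, 5) ≈ -1.1727e+5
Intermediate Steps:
Function('P')(Y) = Pow(Y, 3) (Function('P')(Y) = Mul(Pow(Y, 2), Y) = Pow(Y, 3))
Function('k')(D) = Add(Mul(-5, D), Mul(-5, Pow(D, 3))) (Function('k')(D) = Mul(-5, Add(D, Pow(D, 3))) = Add(Mul(-5, D), Mul(-5, Pow(D, 3))))
A = Rational(-251, 5) (A = Add(Mul(5, 2, Add(-1, Mul(-1, Pow(2, 2)))), Mul(-1, Add(Mul(-4, Pow(4, -1)), Mul(6, Pow(Add(5, Mul(-4, 0)), -1))))) = Add(Mul(5, 2, Add(-1, Mul(-1, 4))), Mul(-1, Add(Mul(-4, Rational(1, 4)), Mul(6, Pow(Add(5, 0), -1))))) = Add(Mul(5, 2, Add(-1, -4)), Mul(-1, Add(-1, Mul(6, Pow(5, -1))))) = Add(Mul(5, 2, -5), Mul(-1, Add(-1, Mul(6, Rational(1, 5))))) = Add(-50, Mul(-1, Add(-1, Rational(6, 5)))) = Add(-50, Mul(-1, Rational(1, 5))) = Add(-50, Rational(-1, 5)) = Rational(-251, 5) ≈ -50.200)
Mul(2336, A) = Mul(2336, Rational(-251, 5)) = Rational(-586336, 5)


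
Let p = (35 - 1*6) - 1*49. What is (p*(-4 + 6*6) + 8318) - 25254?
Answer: -17576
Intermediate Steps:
p = -20 (p = (35 - 6) - 49 = 29 - 49 = -20)
(p*(-4 + 6*6) + 8318) - 25254 = (-20*(-4 + 6*6) + 8318) - 25254 = (-20*(-4 + 36) + 8318) - 25254 = (-20*32 + 8318) - 25254 = (-640 + 8318) - 25254 = 7678 - 25254 = -17576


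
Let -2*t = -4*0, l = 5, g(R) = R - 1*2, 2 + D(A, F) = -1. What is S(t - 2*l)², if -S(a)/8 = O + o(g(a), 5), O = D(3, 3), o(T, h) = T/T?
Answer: 256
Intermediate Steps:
D(A, F) = -3 (D(A, F) = -2 - 1 = -3)
g(R) = -2 + R (g(R) = R - 2 = -2 + R)
o(T, h) = 1
O = -3
t = 0 (t = -(-2)*0 = -½*0 = 0)
S(a) = 16 (S(a) = -8*(-3 + 1) = -8*(-2) = 16)
S(t - 2*l)² = 16² = 256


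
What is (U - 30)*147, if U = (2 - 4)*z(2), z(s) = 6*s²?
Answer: -11466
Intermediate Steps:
U = -48 (U = (2 - 4)*(6*2²) = -12*4 = -2*24 = -48)
(U - 30)*147 = (-48 - 30)*147 = -78*147 = -11466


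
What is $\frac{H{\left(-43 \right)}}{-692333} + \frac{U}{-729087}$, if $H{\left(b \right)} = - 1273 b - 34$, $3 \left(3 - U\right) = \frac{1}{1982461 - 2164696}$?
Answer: $- \frac{21806302789896803}{275960824072095555} \approx -0.07902$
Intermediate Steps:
$U = \frac{1640116}{546705}$ ($U = 3 - \frac{1}{3 \left(1982461 - 2164696\right)} = 3 - \frac{1}{3 \left(-182235\right)} = 3 - - \frac{1}{546705} = 3 + \frac{1}{546705} = \frac{1640116}{546705} \approx 3.0$)
$H{\left(b \right)} = -34 - 1273 b$
$\frac{H{\left(-43 \right)}}{-692333} + \frac{U}{-729087} = \frac{-34 - -54739}{-692333} + \frac{1640116}{546705 \left(-729087\right)} = \left(-34 + 54739\right) \left(- \frac{1}{692333}\right) + \frac{1640116}{546705} \left(- \frac{1}{729087}\right) = 54705 \left(- \frac{1}{692333}\right) - \frac{1640116}{398595508335} = - \frac{54705}{692333} - \frac{1640116}{398595508335} = - \frac{21806302789896803}{275960824072095555}$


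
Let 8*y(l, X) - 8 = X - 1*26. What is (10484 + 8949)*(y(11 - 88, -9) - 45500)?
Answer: -7074136691/8 ≈ -8.8427e+8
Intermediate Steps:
y(l, X) = -9/4 + X/8 (y(l, X) = 1 + (X - 1*26)/8 = 1 + (X - 26)/8 = 1 + (-26 + X)/8 = 1 + (-13/4 + X/8) = -9/4 + X/8)
(10484 + 8949)*(y(11 - 88, -9) - 45500) = (10484 + 8949)*((-9/4 + (1/8)*(-9)) - 45500) = 19433*((-9/4 - 9/8) - 45500) = 19433*(-27/8 - 45500) = 19433*(-364027/8) = -7074136691/8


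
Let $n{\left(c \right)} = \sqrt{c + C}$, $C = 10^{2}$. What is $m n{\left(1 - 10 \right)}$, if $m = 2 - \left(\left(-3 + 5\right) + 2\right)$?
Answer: $- 2 \sqrt{91} \approx -19.079$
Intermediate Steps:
$C = 100$
$n{\left(c \right)} = \sqrt{100 + c}$ ($n{\left(c \right)} = \sqrt{c + 100} = \sqrt{100 + c}$)
$m = -2$ ($m = 2 - \left(2 + 2\right) = 2 - 4 = -2$)
$m n{\left(1 - 10 \right)} = - 2 \sqrt{100 + \left(1 - 10\right)} = - 2 \sqrt{100 - 9} = - 2 \sqrt{91}$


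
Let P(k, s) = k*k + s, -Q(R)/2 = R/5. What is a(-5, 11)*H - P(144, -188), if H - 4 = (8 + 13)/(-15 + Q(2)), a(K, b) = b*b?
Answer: -1597761/79 ≈ -20225.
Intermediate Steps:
Q(R) = -2*R/5
P(k, s) = s + k² (P(k, s) = k² + s = s + k²)
a(K, b) = b²
H = 211/79 (H = 4 + (8 + 13)/(-15 - ⅖*2) = 4 + 21/(-15 - ⅘) = 4 + 21/(-79/5) = 4 + 21*(-5/79) = 4 - 105/79 = 211/79 ≈ 2.6709)
a(-5, 11)*H - P(144, -188) = 11²*(211/79) - (-188 + 144²) = 121*(211/79) - (-188 + 20736) = 25531/79 - 1*20548 = 25531/79 - 20548 = -1597761/79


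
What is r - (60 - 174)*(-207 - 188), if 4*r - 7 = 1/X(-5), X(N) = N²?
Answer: -1125706/25 ≈ -45028.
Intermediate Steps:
r = 44/25 (r = 7/4 + 1/(4*((-5)²)) = 7/4 + (¼)/25 = 7/4 + (¼)*(1/25) = 7/4 + 1/100 = 44/25 ≈ 1.7600)
r - (60 - 174)*(-207 - 188) = 44/25 - (60 - 174)*(-207 - 188) = 44/25 - (-114)*(-395) = 44/25 - 1*45030 = 44/25 - 45030 = -1125706/25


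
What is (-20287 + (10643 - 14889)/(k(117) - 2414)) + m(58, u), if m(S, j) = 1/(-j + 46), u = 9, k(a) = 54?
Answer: -885650689/43660 ≈ -20285.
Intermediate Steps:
m(S, j) = 1/(46 - j)
(-20287 + (10643 - 14889)/(k(117) - 2414)) + m(58, u) = (-20287 + (10643 - 14889)/(54 - 2414)) - 1/(-46 + 9) = (-20287 - 4246/(-2360)) - 1/(-37) = (-20287 - 4246*(-1/2360)) - 1*(-1/37) = (-20287 + 2123/1180) + 1/37 = -23936537/1180 + 1/37 = -885650689/43660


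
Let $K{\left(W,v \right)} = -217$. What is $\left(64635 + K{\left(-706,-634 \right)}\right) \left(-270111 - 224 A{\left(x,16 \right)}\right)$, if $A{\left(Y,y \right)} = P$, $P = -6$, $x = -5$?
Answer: $-17313432606$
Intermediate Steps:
$A{\left(Y,y \right)} = -6$
$\left(64635 + K{\left(-706,-634 \right)}\right) \left(-270111 - 224 A{\left(x,16 \right)}\right) = \left(64635 - 217\right) \left(-270111 - -1344\right) = 64418 \left(-270111 + 1344\right) = 64418 \left(-268767\right) = -17313432606$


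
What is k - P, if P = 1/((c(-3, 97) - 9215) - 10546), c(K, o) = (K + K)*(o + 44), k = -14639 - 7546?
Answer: -457166294/20607 ≈ -22185.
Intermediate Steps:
k = -22185
c(K, o) = 2*K*(44 + o) (c(K, o) = (2*K)*(44 + o) = 2*K*(44 + o))
P = -1/20607 (P = 1/((2*(-3)*(44 + 97) - 9215) - 10546) = 1/((2*(-3)*141 - 9215) - 10546) = 1/((-846 - 9215) - 10546) = 1/(-10061 - 10546) = 1/(-20607) = -1/20607 ≈ -4.8527e-5)
k - P = -22185 - 1*(-1/20607) = -22185 + 1/20607 = -457166294/20607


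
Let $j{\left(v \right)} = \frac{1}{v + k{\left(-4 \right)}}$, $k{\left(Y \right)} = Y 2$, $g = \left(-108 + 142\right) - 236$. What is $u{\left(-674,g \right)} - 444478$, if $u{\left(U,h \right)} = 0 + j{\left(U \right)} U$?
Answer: $- \frac{151566661}{341} \approx -4.4448 \cdot 10^{5}$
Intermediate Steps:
$g = -202$ ($g = 34 - 236 = -202$)
$k{\left(Y \right)} = 2 Y$
$j{\left(v \right)} = \frac{1}{-8 + v}$ ($j{\left(v \right)} = \frac{1}{v + 2 \left(-4\right)} = \frac{1}{v - 8} = \frac{1}{-8 + v}$)
$u{\left(U,h \right)} = \frac{U}{-8 + U}$ ($u{\left(U,h \right)} = 0 + \frac{U}{-8 + U} = \frac{U}{-8 + U}$)
$u{\left(-674,g \right)} - 444478 = - \frac{674}{-8 - 674} - 444478 = - \frac{674}{-682} - 444478 = \left(-674\right) \left(- \frac{1}{682}\right) - 444478 = \frac{337}{341} - 444478 = - \frac{151566661}{341}$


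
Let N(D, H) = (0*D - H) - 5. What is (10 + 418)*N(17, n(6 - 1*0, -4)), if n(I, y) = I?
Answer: -4708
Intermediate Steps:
N(D, H) = -5 - H (N(D, H) = (0 - H) - 5 = -H - 5 = -5 - H)
(10 + 418)*N(17, n(6 - 1*0, -4)) = (10 + 418)*(-5 - (6 - 1*0)) = 428*(-5 - (6 + 0)) = 428*(-5 - 1*6) = 428*(-5 - 6) = 428*(-11) = -4708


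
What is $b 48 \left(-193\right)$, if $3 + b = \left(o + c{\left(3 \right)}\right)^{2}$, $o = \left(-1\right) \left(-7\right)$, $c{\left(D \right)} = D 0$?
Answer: $-426144$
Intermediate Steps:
$c{\left(D \right)} = 0$
$o = 7$
$b = 46$ ($b = -3 + \left(7 + 0\right)^{2} = -3 + 7^{2} = -3 + 49 = 46$)
$b 48 \left(-193\right) = 46 \cdot 48 \left(-193\right) = 2208 \left(-193\right) = -426144$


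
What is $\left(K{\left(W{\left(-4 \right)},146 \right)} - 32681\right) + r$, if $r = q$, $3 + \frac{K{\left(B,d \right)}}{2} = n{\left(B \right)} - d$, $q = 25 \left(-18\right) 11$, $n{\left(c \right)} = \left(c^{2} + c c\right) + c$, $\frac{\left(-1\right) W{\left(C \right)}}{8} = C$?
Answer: $-33769$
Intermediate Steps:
$W{\left(C \right)} = - 8 C$
$n{\left(c \right)} = c + 2 c^{2}$ ($n{\left(c \right)} = \left(c^{2} + c^{2}\right) + c = 2 c^{2} + c = c + 2 c^{2}$)
$q = -4950$ ($q = \left(-450\right) 11 = -4950$)
$K{\left(B,d \right)} = -6 - 2 d + 2 B \left(1 + 2 B\right)$ ($K{\left(B,d \right)} = -6 + 2 \left(B \left(1 + 2 B\right) - d\right) = -6 + 2 \left(- d + B \left(1 + 2 B\right)\right) = -6 + \left(- 2 d + 2 B \left(1 + 2 B\right)\right) = -6 - 2 d + 2 B \left(1 + 2 B\right)$)
$r = -4950$
$\left(K{\left(W{\left(-4 \right)},146 \right)} - 32681\right) + r = \left(\left(-6 - 292 + 2 \left(\left(-8\right) \left(-4\right)\right) \left(1 + 2 \left(\left(-8\right) \left(-4\right)\right)\right)\right) - 32681\right) - 4950 = \left(\left(-6 - 292 + 2 \cdot 32 \left(1 + 2 \cdot 32\right)\right) - 32681\right) - 4950 = \left(\left(-6 - 292 + 2 \cdot 32 \left(1 + 64\right)\right) - 32681\right) - 4950 = \left(\left(-6 - 292 + 2 \cdot 32 \cdot 65\right) - 32681\right) - 4950 = \left(\left(-6 - 292 + 4160\right) - 32681\right) - 4950 = \left(3862 - 32681\right) - 4950 = -28819 - 4950 = -33769$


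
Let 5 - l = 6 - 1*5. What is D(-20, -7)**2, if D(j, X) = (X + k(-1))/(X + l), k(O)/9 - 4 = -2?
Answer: 121/9 ≈ 13.444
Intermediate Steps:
k(O) = 18 (k(O) = 36 + 9*(-2) = 36 - 18 = 18)
l = 4 (l = 5 - (6 - 1*5) = 5 - (6 - 5) = 5 - 1*1 = 5 - 1 = 4)
D(j, X) = (18 + X)/(4 + X) (D(j, X) = (X + 18)/(X + 4) = (18 + X)/(4 + X))
D(-20, -7)**2 = ((18 - 7)/(4 - 7))**2 = (11/(-3))**2 = (-1/3*11)**2 = (-11/3)**2 = 121/9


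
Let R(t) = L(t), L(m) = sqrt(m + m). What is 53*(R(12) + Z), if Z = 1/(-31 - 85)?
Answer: -53/116 + 106*sqrt(6) ≈ 259.19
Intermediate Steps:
L(m) = sqrt(2)*sqrt(m) (L(m) = sqrt(2*m) = sqrt(2)*sqrt(m))
R(t) = sqrt(2)*sqrt(t)
Z = -1/116 (Z = 1/(-116) = -1/116 ≈ -0.0086207)
53*(R(12) + Z) = 53*(sqrt(2)*sqrt(12) - 1/116) = 53*(sqrt(2)*(2*sqrt(3)) - 1/116) = 53*(2*sqrt(6) - 1/116) = 53*(-1/116 + 2*sqrt(6)) = -53/116 + 106*sqrt(6)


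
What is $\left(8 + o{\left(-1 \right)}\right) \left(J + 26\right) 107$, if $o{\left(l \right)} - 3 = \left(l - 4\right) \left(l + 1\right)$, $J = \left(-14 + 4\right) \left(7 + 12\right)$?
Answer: $-193028$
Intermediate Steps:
$J = -190$ ($J = \left(-10\right) 19 = -190$)
$o{\left(l \right)} = 3 + \left(1 + l\right) \left(-4 + l\right)$ ($o{\left(l \right)} = 3 + \left(l - 4\right) \left(l + 1\right) = 3 + \left(-4 + l\right) \left(1 + l\right) = 3 + \left(1 + l\right) \left(-4 + l\right)$)
$\left(8 + o{\left(-1 \right)}\right) \left(J + 26\right) 107 = \left(8 - \left(-2 - 1\right)\right) \left(-190 + 26\right) 107 = \left(8 + \left(-1 + 1 + 3\right)\right) \left(-164\right) 107 = \left(8 + 3\right) \left(-164\right) 107 = 11 \left(-164\right) 107 = \left(-1804\right) 107 = -193028$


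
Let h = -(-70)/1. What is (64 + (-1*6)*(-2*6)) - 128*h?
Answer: -8824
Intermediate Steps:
h = 70 (h = -(-70) = -10*(-7) = 70)
(64 + (-1*6)*(-2*6)) - 128*h = (64 + (-1*6)*(-2*6)) - 128*70 = (64 - 6*(-12)) - 8960 = (64 + 72) - 8960 = 136 - 8960 = -8824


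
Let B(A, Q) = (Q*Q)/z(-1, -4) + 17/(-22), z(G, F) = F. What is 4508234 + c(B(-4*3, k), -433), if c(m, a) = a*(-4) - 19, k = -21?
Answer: 4509947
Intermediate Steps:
B(A, Q) = -17/22 - Q²/4 (B(A, Q) = (Q*Q)/(-4) + 17/(-22) = Q²*(-¼) + 17*(-1/22) = -Q²/4 - 17/22 = -17/22 - Q²/4)
c(m, a) = -19 - 4*a (c(m, a) = -4*a - 19 = -19 - 4*a)
4508234 + c(B(-4*3, k), -433) = 4508234 + (-19 - 4*(-433)) = 4508234 + (-19 + 1732) = 4508234 + 1713 = 4509947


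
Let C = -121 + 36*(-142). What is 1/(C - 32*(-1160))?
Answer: 1/31887 ≈ 3.1361e-5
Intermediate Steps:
C = -5233 (C = -121 - 5112 = -5233)
1/(C - 32*(-1160)) = 1/(-5233 - 32*(-1160)) = 1/(-5233 + 37120) = 1/31887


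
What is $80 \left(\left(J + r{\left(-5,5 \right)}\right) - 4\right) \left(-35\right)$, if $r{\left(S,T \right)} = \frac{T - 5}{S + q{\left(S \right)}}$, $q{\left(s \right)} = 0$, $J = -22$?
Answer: $72800$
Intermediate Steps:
$r{\left(S,T \right)} = \frac{-5 + T}{S}$ ($r{\left(S,T \right)} = \frac{T - 5}{S + 0} = \frac{-5 + T}{S}$)
$80 \left(\left(J + r{\left(-5,5 \right)}\right) - 4\right) \left(-35\right) = 80 \left(\left(-22 + \frac{-5 + 5}{-5}\right) - 4\right) \left(-35\right) = 80 \left(\left(-22 - 0\right) - 4\right) \left(-35\right) = 80 \left(\left(-22 + 0\right) - 4\right) \left(-35\right) = 80 \left(-22 - 4\right) \left(-35\right) = 80 \left(-26\right) \left(-35\right) = \left(-2080\right) \left(-35\right) = 72800$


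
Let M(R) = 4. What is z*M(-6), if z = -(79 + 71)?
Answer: -600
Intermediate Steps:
z = -150 (z = -1*150 = -150)
z*M(-6) = -150*4 = -600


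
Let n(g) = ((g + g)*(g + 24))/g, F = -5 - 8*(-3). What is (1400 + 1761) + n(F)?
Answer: 3247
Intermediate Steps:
F = 19 (F = -5 - 1*(-24) = -5 + 24 = 19)
n(g) = 48 + 2*g (n(g) = ((2*g)*(24 + g))/g = (2*g*(24 + g))/g = 48 + 2*g)
(1400 + 1761) + n(F) = (1400 + 1761) + (48 + 2*19) = 3161 + (48 + 38) = 3161 + 86 = 3247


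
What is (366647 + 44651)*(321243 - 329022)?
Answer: -3199487142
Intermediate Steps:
(366647 + 44651)*(321243 - 329022) = 411298*(-7779) = -3199487142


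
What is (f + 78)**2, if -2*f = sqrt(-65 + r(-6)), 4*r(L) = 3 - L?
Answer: (312 - I*sqrt(251))**2/16 ≈ 6068.3 - 617.88*I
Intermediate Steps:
r(L) = 3/4 - L/4 (r(L) = (3 - L)/4 = 3/4 - L/4)
f = -I*sqrt(251)/4 (f = -sqrt(-65 + (3/4 - 1/4*(-6)))/2 = -sqrt(-65 + (3/4 + 3/2))/2 = -sqrt(-65 + 9/4)/2 = -I*sqrt(251)/4 ≈ -3.9607*I)
(f + 78)**2 = (-I*sqrt(251)/4 + 78)**2 = (78 - I*sqrt(251)/4)**2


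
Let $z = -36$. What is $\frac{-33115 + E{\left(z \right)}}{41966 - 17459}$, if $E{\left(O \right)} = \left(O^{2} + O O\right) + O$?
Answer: $- \frac{30559}{24507} \approx -1.247$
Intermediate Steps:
$E{\left(O \right)} = O + 2 O^{2}$ ($E{\left(O \right)} = \left(O^{2} + O^{2}\right) + O = 2 O^{2} + O = O + 2 O^{2}$)
$\frac{-33115 + E{\left(z \right)}}{41966 - 17459} = \frac{-33115 - 36 \left(1 + 2 \left(-36\right)\right)}{41966 - 17459} = \frac{-33115 - 36 \left(1 - 72\right)}{24507} = \left(-33115 - -2556\right) \frac{1}{24507} = \left(-33115 + 2556\right) \frac{1}{24507} = \left(-30559\right) \frac{1}{24507} = - \frac{30559}{24507}$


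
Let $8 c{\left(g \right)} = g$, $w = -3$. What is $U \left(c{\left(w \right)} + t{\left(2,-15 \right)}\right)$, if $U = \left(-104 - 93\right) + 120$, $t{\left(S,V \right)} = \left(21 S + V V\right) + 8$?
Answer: $- \frac{169169}{8} \approx -21146.0$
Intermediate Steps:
$t{\left(S,V \right)} = 8 + V^{2} + 21 S$ ($t{\left(S,V \right)} = \left(21 S + V^{2}\right) + 8 = \left(V^{2} + 21 S\right) + 8 = 8 + V^{2} + 21 S$)
$c{\left(g \right)} = \frac{g}{8}$
$U = -77$ ($U = -197 + 120 = -77$)
$U \left(c{\left(w \right)} + t{\left(2,-15 \right)}\right) = - 77 \left(\frac{1}{8} \left(-3\right) + \left(8 + \left(-15\right)^{2} + 21 \cdot 2\right)\right) = - 77 \left(- \frac{3}{8} + \left(8 + 225 + 42\right)\right) = - 77 \left(- \frac{3}{8} + 275\right) = \left(-77\right) \frac{2197}{8} = - \frac{169169}{8}$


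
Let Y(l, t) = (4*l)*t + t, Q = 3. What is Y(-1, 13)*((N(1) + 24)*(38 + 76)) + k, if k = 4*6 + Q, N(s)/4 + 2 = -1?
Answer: -53325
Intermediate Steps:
N(s) = -12 (N(s) = -8 + 4*(-1) = -8 - 4 = -12)
k = 27 (k = 4*6 + 3 = 24 + 3 = 27)
Y(l, t) = t + 4*l*t (Y(l, t) = 4*l*t + t = t + 4*l*t)
Y(-1, 13)*((N(1) + 24)*(38 + 76)) + k = (13*(1 + 4*(-1)))*((-12 + 24)*(38 + 76)) + 27 = (13*(1 - 4))*(12*114) + 27 = (13*(-3))*1368 + 27 = -39*1368 + 27 = -53352 + 27 = -53325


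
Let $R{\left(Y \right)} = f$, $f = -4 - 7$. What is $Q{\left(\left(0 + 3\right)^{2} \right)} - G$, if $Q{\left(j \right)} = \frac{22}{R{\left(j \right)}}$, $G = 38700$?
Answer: $-38702$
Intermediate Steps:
$f = -11$ ($f = -4 - 7 = -11$)
$R{\left(Y \right)} = -11$
$Q{\left(j \right)} = -2$ ($Q{\left(j \right)} = \frac{22}{-11} = 22 \left(- \frac{1}{11}\right) = -2$)
$Q{\left(\left(0 + 3\right)^{2} \right)} - G = -2 - 38700 = -38702$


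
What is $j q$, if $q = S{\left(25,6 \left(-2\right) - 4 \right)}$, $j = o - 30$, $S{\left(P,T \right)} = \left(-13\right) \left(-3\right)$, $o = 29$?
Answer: $-39$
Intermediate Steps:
$S{\left(P,T \right)} = 39$
$j = -1$ ($j = 29 - 30 = -1$)
$q = 39$
$j q = \left(-1\right) 39 = -39$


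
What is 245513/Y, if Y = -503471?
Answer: -245513/503471 ≈ -0.48764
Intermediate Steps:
245513/Y = 245513/(-503471) = 245513*(-1/503471) = -245513/503471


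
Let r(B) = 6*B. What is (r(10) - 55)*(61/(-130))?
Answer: -61/26 ≈ -2.3462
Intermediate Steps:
(r(10) - 55)*(61/(-130)) = (6*10 - 55)*(61/(-130)) = (60 - 55)*(61*(-1/130)) = 5*(-61/130) = -61/26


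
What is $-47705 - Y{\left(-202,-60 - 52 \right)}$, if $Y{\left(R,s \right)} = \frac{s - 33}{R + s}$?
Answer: $- \frac{14979515}{314} \approx -47705.0$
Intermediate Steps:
$Y{\left(R,s \right)} = \frac{-33 + s}{R + s}$
$-47705 - Y{\left(-202,-60 - 52 \right)} = -47705 - \frac{-33 - 112}{-202 - 112} = -47705 - \frac{1}{-314} \left(-145\right) = -47705 - \left(- \frac{1}{314}\right) \left(-145\right) = -47705 - \frac{145}{314} = - \frac{14979515}{314}$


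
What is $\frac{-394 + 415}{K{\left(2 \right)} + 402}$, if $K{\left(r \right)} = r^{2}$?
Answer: $\frac{3}{58} \approx 0.051724$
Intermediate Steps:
$\frac{-394 + 415}{K{\left(2 \right)} + 402} = \frac{-394 + 415}{2^{2} + 402} = \frac{21}{4 + 402} = \frac{21}{406} = 21 \cdot \frac{1}{406} = \frac{3}{58}$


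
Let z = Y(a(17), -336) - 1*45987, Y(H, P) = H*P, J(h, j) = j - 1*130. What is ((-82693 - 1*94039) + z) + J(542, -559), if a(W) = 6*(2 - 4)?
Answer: -219376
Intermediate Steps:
J(h, j) = -130 + j (J(h, j) = j - 130 = -130 + j)
a(W) = -12 (a(W) = 6*(-2) = -12)
z = -41955 (z = -12*(-336) - 1*45987 = 4032 - 45987 = -41955)
((-82693 - 1*94039) + z) + J(542, -559) = ((-82693 - 1*94039) - 41955) + (-130 - 559) = ((-82693 - 94039) - 41955) - 689 = (-176732 - 41955) - 689 = -218687 - 689 = -219376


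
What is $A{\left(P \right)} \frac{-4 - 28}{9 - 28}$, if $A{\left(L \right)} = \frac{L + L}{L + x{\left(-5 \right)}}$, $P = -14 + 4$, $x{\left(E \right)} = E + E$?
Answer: $\frac{32}{19} \approx 1.6842$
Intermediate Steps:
$x{\left(E \right)} = 2 E$
$P = -10$
$A{\left(L \right)} = \frac{2 L}{-10 + L}$ ($A{\left(L \right)} = \frac{L + L}{L + 2 \left(-5\right)} = \frac{2 L}{L - 10} = \frac{2 L}{-10 + L}$)
$A{\left(P \right)} \frac{-4 - 28}{9 - 28} = 2 \left(-10\right) \frac{1}{-10 - 10} \frac{-4 - 28}{9 - 28} = 2 \left(-10\right) \frac{1}{-20} \left(- \frac{32}{-19}\right) = 2 \left(-10\right) \left(- \frac{1}{20}\right) \left(\left(-32\right) \left(- \frac{1}{19}\right)\right) = 1 \cdot \frac{32}{19} = \frac{32}{19}$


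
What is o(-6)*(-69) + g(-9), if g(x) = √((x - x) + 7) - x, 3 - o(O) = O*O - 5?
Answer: 1941 + √7 ≈ 1943.6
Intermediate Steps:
o(O) = 8 - O² (o(O) = 3 - (O*O - 5) = 3 - (O² - 5) = 3 - (-5 + O²) = 3 + (5 - O²) = 8 - O²)
g(x) = √7 - x (g(x) = √(0 + 7) - x = √7 - x)
o(-6)*(-69) + g(-9) = (8 - 1*(-6)²)*(-69) + (√7 - 1*(-9)) = (8 - 1*36)*(-69) + (√7 + 9) = (8 - 36)*(-69) + (9 + √7) = -28*(-69) + (9 + √7) = 1932 + (9 + √7) = 1941 + √7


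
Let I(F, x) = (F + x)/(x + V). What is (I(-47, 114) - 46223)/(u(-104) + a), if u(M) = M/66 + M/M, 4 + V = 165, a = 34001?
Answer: -19066887/14025175 ≈ -1.3595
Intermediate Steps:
V = 161 (V = -4 + 165 = 161)
I(F, x) = (F + x)/(161 + x) (I(F, x) = (F + x)/(x + 161) = (F + x)/(161 + x))
u(M) = 1 + M/66 (u(M) = M*(1/66) + 1 = M/66 + 1 = 1 + M/66)
(I(-47, 114) - 46223)/(u(-104) + a) = ((-47 + 114)/(161 + 114) - 46223)/((1 + (1/66)*(-104)) + 34001) = (67/275 - 46223)/((1 - 52/33) + 34001) = ((1/275)*67 - 46223)/(-19/33 + 34001) = (67/275 - 46223)/(1122014/33) = -12711258/275*33/1122014 = -19066887/14025175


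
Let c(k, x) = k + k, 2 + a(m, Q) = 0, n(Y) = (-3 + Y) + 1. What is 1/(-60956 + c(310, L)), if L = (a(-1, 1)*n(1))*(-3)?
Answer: -1/60336 ≈ -1.6574e-5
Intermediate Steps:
n(Y) = -2 + Y
a(m, Q) = -2 (a(m, Q) = -2 + 0 = -2)
L = -6 (L = -2*(-2 + 1)*(-3) = -2*(-1)*(-3) = 2*(-3) = -6)
c(k, x) = 2*k
1/(-60956 + c(310, L)) = 1/(-60956 + 2*310) = 1/(-60956 + 620) = 1/(-60336) = -1/60336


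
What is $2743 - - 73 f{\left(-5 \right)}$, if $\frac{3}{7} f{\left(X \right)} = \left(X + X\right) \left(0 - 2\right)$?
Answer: $\frac{18449}{3} \approx 6149.7$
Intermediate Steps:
$f{\left(X \right)} = - \frac{28 X}{3}$ ($f{\left(X \right)} = \frac{7 \left(X + X\right) \left(0 - 2\right)}{3} = \frac{7 \cdot 2 X \left(-2\right)}{3} = \frac{7 \left(- 4 X\right)}{3} = - \frac{28 X}{3}$)
$2743 - - 73 f{\left(-5 \right)} = 2743 - - 73 \left(\left(- \frac{28}{3}\right) \left(-5\right)\right) = 2743 - \left(-73\right) \frac{140}{3} = 2743 - - \frac{10220}{3} = 2743 + \frac{10220}{3} = \frac{18449}{3}$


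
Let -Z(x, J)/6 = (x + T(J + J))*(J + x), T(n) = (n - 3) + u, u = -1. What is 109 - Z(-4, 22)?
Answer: 3997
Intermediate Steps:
T(n) = -4 + n (T(n) = (n - 3) - 1 = (-3 + n) - 1 = -4 + n)
Z(x, J) = -6*(J + x)*(-4 + x + 2*J) (Z(x, J) = -6*(x + (-4 + (J + J)))*(J + x) = -6*(x + (-4 + 2*J))*(J + x) = -6*(-4 + x + 2*J)*(J + x) = -6*(J + x)*(-4 + x + 2*J))
109 - Z(-4, 22) = 109 - (-12*22**2 - 6*(-4)**2 + 24*22 + 24*(-4) - 18*22*(-4)) = 109 - (-12*484 - 6*16 + 528 - 96 + 1584) = 109 - (-5808 - 96 + 528 - 96 + 1584) = 109 - 1*(-3888) = 109 + 3888 = 3997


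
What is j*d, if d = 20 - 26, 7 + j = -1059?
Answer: 6396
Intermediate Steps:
j = -1066 (j = -7 - 1059 = -1066)
d = -6
j*d = -1066*(-6) = 6396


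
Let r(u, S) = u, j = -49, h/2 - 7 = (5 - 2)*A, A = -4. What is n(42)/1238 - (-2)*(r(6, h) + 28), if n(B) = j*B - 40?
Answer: 41043/619 ≈ 66.305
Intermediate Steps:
h = -10 (h = 14 + 2*((5 - 2)*(-4)) = 14 + 2*(3*(-4)) = 14 + 2*(-12) = 14 - 24 = -10)
n(B) = -40 - 49*B (n(B) = -49*B - 40 = -40 - 49*B)
n(42)/1238 - (-2)*(r(6, h) + 28) = (-40 - 49*42)/1238 - (-2)*(6 + 28) = (-40 - 2058)*(1/1238) - (-2)*34 = -2098*1/1238 - 1*(-68) = -1049/619 + 68 = 41043/619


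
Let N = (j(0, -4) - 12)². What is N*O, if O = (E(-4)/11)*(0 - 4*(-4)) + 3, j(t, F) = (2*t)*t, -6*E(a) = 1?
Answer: 4368/11 ≈ 397.09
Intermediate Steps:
E(a) = -⅙ (E(a) = -⅙*1 = -⅙)
j(t, F) = 2*t²
O = 91/33 (O = (-⅙/11)*(0 - 4*(-4)) + 3 = (-⅙*1/11)*(0 + 16) + 3 = -1/66*16 + 3 = -8/33 + 3 = 91/33 ≈ 2.7576)
N = 144 (N = (2*0² - 12)² = (2*0 - 12)² = (0 - 12)² = (-12)² = 144)
N*O = 144*(91/33) = 4368/11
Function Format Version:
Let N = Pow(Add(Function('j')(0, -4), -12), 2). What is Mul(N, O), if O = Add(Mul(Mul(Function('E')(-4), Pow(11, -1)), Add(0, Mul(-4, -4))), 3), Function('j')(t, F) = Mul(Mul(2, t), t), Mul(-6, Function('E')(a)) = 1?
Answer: Rational(4368, 11) ≈ 397.09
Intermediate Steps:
Function('E')(a) = Rational(-1, 6) (Function('E')(a) = Mul(Rational(-1, 6), 1) = Rational(-1, 6))
Function('j')(t, F) = Mul(2, Pow(t, 2))
O = Rational(91, 33) (O = Add(Mul(Mul(Rational(-1, 6), Pow(11, -1)), Add(0, Mul(-4, -4))), 3) = Add(Mul(Mul(Rational(-1, 6), Rational(1, 11)), Add(0, 16)), 3) = Add(Mul(Rational(-1, 66), 16), 3) = Add(Rational(-8, 33), 3) = Rational(91, 33) ≈ 2.7576)
N = 144 (N = Pow(Add(Mul(2, Pow(0, 2)), -12), 2) = Pow(Add(Mul(2, 0), -12), 2) = Pow(Add(0, -12), 2) = Pow(-12, 2) = 144)
Mul(N, O) = Mul(144, Rational(91, 33)) = Rational(4368, 11)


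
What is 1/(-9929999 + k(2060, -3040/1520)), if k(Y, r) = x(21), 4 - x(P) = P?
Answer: -1/9930016 ≈ -1.0070e-7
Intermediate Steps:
x(P) = 4 - P
k(Y, r) = -17 (k(Y, r) = 4 - 1*21 = 4 - 21 = -17)
1/(-9929999 + k(2060, -3040/1520)) = 1/(-9929999 - 17) = 1/(-9930016) = -1/9930016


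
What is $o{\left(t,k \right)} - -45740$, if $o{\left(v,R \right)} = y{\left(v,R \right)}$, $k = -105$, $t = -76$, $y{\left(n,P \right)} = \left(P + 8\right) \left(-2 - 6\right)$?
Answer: $46516$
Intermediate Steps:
$y{\left(n,P \right)} = -64 - 8 P$ ($y{\left(n,P \right)} = \left(8 + P\right) \left(-8\right) = -64 - 8 P$)
$o{\left(v,R \right)} = -64 - 8 R$
$o{\left(t,k \right)} - -45740 = \left(-64 - -840\right) - -45740 = \left(-64 + 840\right) + 45740 = 776 + 45740 = 46516$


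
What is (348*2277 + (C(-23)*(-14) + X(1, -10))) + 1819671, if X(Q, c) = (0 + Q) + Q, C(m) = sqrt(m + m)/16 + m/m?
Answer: 2612055 - 7*I*sqrt(46)/8 ≈ 2.6121e+6 - 5.9345*I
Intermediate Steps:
C(m) = 1 + sqrt(2)*sqrt(m)/16 (C(m) = sqrt(2*m)*(1/16) + 1 = (sqrt(2)*sqrt(m))*(1/16) + 1 = sqrt(2)*sqrt(m)/16 + 1 = 1 + sqrt(2)*sqrt(m)/16)
X(Q, c) = 2*Q (X(Q, c) = Q + Q = 2*Q)
(348*2277 + (C(-23)*(-14) + X(1, -10))) + 1819671 = (348*2277 + ((1 + sqrt(2)*sqrt(-23)/16)*(-14) + 2*1)) + 1819671 = (792396 + ((1 + sqrt(2)*(I*sqrt(23))/16)*(-14) + 2)) + 1819671 = (792396 + ((1 + I*sqrt(46)/16)*(-14) + 2)) + 1819671 = (792396 + ((-14 - 7*I*sqrt(46)/8) + 2)) + 1819671 = (792396 + (-12 - 7*I*sqrt(46)/8)) + 1819671 = (792384 - 7*I*sqrt(46)/8) + 1819671 = 2612055 - 7*I*sqrt(46)/8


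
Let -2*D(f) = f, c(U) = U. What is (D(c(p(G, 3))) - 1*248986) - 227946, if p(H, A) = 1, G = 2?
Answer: -953865/2 ≈ -4.7693e+5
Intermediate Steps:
D(f) = -f/2
(D(c(p(G, 3))) - 1*248986) - 227946 = (-½*1 - 1*248986) - 227946 = (-½ - 248986) - 227946 = -497973/2 - 227946 = -953865/2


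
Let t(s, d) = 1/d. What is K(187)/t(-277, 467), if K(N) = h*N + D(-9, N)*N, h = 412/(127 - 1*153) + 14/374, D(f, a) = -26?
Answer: -47464479/13 ≈ -3.6511e+6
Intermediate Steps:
h = -38431/2431 (h = 412/(127 - 153) + 14*(1/374) = 412/(-26) + 7/187 = 412*(-1/26) + 7/187 = -206/13 + 7/187 = -38431/2431 ≈ -15.809)
K(N) = -101637*N/2431 (K(N) = -38431*N/2431 - 26*N = -101637*N/2431)
K(187)/t(-277, 467) = (-101637/2431*187)/(1/467) = -101637/(13*1/467) = -101637/13*467 = -47464479/13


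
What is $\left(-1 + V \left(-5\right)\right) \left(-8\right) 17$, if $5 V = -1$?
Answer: $0$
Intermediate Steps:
$V = - \frac{1}{5}$ ($V = \frac{1}{5} \left(-1\right) = - \frac{1}{5} \approx -0.2$)
$\left(-1 + V \left(-5\right)\right) \left(-8\right) 17 = \left(-1 - -1\right) \left(-8\right) 17 = \left(-1 + 1\right) \left(-8\right) 17 = 0 \left(-8\right) 17 = 0 \cdot 17 = 0$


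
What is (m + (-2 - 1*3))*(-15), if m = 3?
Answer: 30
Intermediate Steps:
(m + (-2 - 1*3))*(-15) = (3 + (-2 - 1*3))*(-15) = (3 + (-2 - 3))*(-15) = (3 - 5)*(-15) = -2*(-15) = 30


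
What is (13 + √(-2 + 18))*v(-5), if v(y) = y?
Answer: -85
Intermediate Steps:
(13 + √(-2 + 18))*v(-5) = (13 + √(-2 + 18))*(-5) = (13 + √16)*(-5) = (13 + 4)*(-5) = 17*(-5) = -85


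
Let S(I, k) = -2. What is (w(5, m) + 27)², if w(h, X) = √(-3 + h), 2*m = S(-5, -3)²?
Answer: (27 + √2)² ≈ 807.37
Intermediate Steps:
m = 2 (m = (½)*(-2)² = (½)*4 = 2)
(w(5, m) + 27)² = (√(-3 + 5) + 27)² = (√2 + 27)² = (27 + √2)²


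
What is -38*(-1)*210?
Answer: 7980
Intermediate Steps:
-38*(-1)*210 = 38*210 = 7980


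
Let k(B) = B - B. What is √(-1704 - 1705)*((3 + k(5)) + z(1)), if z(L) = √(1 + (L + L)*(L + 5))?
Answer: I*√3409*(3 + √13) ≈ 385.68*I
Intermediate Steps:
z(L) = √(1 + 2*L*(5 + L)) (z(L) = √(1 + (2*L)*(5 + L)) = √(1 + 2*L*(5 + L)))
k(B) = 0
√(-1704 - 1705)*((3 + k(5)) + z(1)) = √(-1704 - 1705)*((3 + 0) + √(1 + 2*1² + 10*1)) = √(-3409)*(3 + √(1 + 2*1 + 10)) = (I*√3409)*(3 + √(1 + 2 + 10)) = (I*√3409)*(3 + √13) = I*√3409*(3 + √13)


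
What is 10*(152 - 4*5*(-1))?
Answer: 1720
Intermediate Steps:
10*(152 - 4*5*(-1)) = 10*(152 - 20*(-1)) = 10*(152 + 20) = 10*172 = 1720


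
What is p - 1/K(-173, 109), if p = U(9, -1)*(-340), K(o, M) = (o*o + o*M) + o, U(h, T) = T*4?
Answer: 14822639/10899 ≈ 1360.0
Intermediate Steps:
U(h, T) = 4*T
K(o, M) = o + o² + M*o (K(o, M) = (o² + M*o) + o = o + o² + M*o)
p = 1360 (p = (4*(-1))*(-340) = -4*(-340) = 1360)
p - 1/K(-173, 109) = 1360 - 1/((-173*(1 + 109 - 173))) = 1360 - 1/((-173*(-63))) = 1360 - 1/10899 = 14822639/10899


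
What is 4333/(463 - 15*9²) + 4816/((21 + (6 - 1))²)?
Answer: 173131/127088 ≈ 1.3623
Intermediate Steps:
4333/(463 - 15*9²) + 4816/((21 + (6 - 1))²) = 4333/(463 - 15*81) + 4816/((21 + 5)²) = 4333/(463 - 1*1215) + 4816/(26²) = 4333/(463 - 1215) + 4816/676 = 4333/(-752) + 4816*(1/676) = 4333*(-1/752) + 1204/169 = -4333/752 + 1204/169 = 173131/127088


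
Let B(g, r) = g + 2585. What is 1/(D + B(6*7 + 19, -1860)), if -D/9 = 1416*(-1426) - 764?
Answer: 1/18182466 ≈ 5.4998e-8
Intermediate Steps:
B(g, r) = 2585 + g
D = 18179820 (D = -9*(1416*(-1426) - 764) = -9*(-2019216 - 764) = -9*(-2019980) = 18179820)
1/(D + B(6*7 + 19, -1860)) = 1/(18179820 + (2585 + (6*7 + 19))) = 1/(18179820 + (2585 + (42 + 19))) = 1/(18179820 + (2585 + 61)) = 1/(18179820 + 2646) = 1/18182466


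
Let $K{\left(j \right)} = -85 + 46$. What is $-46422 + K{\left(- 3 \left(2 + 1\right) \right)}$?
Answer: $-46461$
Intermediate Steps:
$K{\left(j \right)} = -39$
$-46422 + K{\left(- 3 \left(2 + 1\right) \right)} = -46422 - 39 = -46461$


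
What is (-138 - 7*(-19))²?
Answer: 25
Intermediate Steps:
(-138 - 7*(-19))² = (-138 + 133)² = (-5)² = 25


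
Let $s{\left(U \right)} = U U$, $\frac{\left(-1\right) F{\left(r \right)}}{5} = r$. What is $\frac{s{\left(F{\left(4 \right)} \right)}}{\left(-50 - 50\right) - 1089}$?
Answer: $- \frac{400}{1189} \approx -0.33642$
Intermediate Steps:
$F{\left(r \right)} = - 5 r$
$s{\left(U \right)} = U^{2}$
$\frac{s{\left(F{\left(4 \right)} \right)}}{\left(-50 - 50\right) - 1089} = \frac{\left(\left(-5\right) 4\right)^{2}}{\left(-50 - 50\right) - 1089} = \frac{\left(-20\right)^{2}}{\left(-50 - 50\right) - 1089} = \frac{400}{-100 - 1089} = \frac{400}{-1189} = 400 \left(- \frac{1}{1189}\right) = - \frac{400}{1189}$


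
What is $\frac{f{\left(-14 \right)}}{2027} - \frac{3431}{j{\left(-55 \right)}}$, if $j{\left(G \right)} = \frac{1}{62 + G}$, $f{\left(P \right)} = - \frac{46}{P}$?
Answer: $- \frac{340777190}{14189} \approx -24017.0$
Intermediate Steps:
$\frac{f{\left(-14 \right)}}{2027} - \frac{3431}{j{\left(-55 \right)}} = \frac{\left(-46\right) \frac{1}{-14}}{2027} - \frac{3431}{\frac{1}{62 - 55}} = \left(-46\right) \left(- \frac{1}{14}\right) \frac{1}{2027} - \frac{3431}{\frac{1}{7}} = \frac{23}{7} \cdot \frac{1}{2027} - 3431 \frac{1}{\frac{1}{7}} = \frac{23}{14189} - 24017 = - \frac{340777190}{14189}$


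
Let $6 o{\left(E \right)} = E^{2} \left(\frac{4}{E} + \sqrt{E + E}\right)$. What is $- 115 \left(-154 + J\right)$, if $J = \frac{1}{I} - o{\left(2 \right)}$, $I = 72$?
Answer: $\frac{1297085}{72} \approx 18015.0$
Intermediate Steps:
$o{\left(E \right)} = \frac{E^{2} \left(\frac{4}{E} + \sqrt{2} \sqrt{E}\right)}{6}$ ($o{\left(E \right)} = \frac{E^{2} \left(\frac{4}{E} + \sqrt{E + E}\right)}{6} = \frac{E^{2} \left(\frac{4}{E} + \sqrt{2 E}\right)}{6} = \frac{E^{2} \left(\frac{4}{E} + \sqrt{2} \sqrt{E}\right)}{6}$)
$J = - \frac{191}{72}$ ($J = \frac{1}{72} - \left(\frac{2}{3} \cdot 2 + \frac{\sqrt{2} \cdot 2^{\frac{5}{2}}}{6}\right) = \frac{1}{72} - \left(\frac{4}{3} + \frac{\sqrt{2} \cdot 4 \sqrt{2}}{6}\right) = \frac{1}{72} - \left(\frac{4}{3} + \frac{4}{3}\right) = \frac{1}{72} - \frac{8}{3} = - \frac{191}{72} \approx -2.6528$)
$- 115 \left(-154 + J\right) = - 115 \left(-154 - \frac{191}{72}\right) = \left(-115\right) \left(- \frac{11279}{72}\right) = \frac{1297085}{72}$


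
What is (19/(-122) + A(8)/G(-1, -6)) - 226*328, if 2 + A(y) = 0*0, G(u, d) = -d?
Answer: -27131027/366 ≈ -74129.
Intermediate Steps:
A(y) = -2 (A(y) = -2 + 0*0 = -2 + 0 = -2)
(19/(-122) + A(8)/G(-1, -6)) - 226*328 = (19/(-122) - 2/((-1*(-6)))) - 226*328 = (19*(-1/122) - 2/6) - 74128 = (-19/122 - 2*⅙) - 74128 = (-19/122 - ⅓) - 74128 = -179/366 - 74128 = -27131027/366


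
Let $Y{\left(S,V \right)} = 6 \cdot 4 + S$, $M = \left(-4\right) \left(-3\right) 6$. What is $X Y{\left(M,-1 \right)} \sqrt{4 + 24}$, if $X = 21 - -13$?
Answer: $6528 \sqrt{7} \approx 17271.0$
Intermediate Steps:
$M = 72$ ($M = 12 \cdot 6 = 72$)
$X = 34$ ($X = 21 + 13 = 34$)
$Y{\left(S,V \right)} = 24 + S$
$X Y{\left(M,-1 \right)} \sqrt{4 + 24} = 34 \left(24 + 72\right) \sqrt{4 + 24} = 34 \cdot 96 \sqrt{28} = 3264 \cdot 2 \sqrt{7} = 6528 \sqrt{7}$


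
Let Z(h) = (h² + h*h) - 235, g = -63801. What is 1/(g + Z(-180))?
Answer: 1/764 ≈ 0.0013089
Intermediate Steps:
Z(h) = -235 + 2*h² (Z(h) = (h² + h²) - 235 = 2*h² - 235 = -235 + 2*h²)
1/(g + Z(-180)) = 1/(-63801 + (-235 + 2*(-180)²)) = 1/(-63801 + (-235 + 2*32400)) = 1/(-63801 + (-235 + 64800)) = 1/(-63801 + 64565) = 1/764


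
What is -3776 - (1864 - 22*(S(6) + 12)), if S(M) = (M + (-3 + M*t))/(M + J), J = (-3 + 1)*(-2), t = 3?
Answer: -26649/5 ≈ -5329.8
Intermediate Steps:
J = 4 (J = -2*(-2) = 4)
S(M) = (-3 + 4*M)/(4 + M) (S(M) = (M + (-3 + M*3))/(M + 4) = (M + (-3 + 3*M))/(4 + M) = (-3 + 4*M)/(4 + M))
-3776 - (1864 - 22*(S(6) + 12)) = -3776 - (1864 - 22*((-3 + 4*6)/(4 + 6) + 12)) = -3776 - (1864 - 22*((-3 + 24)/10 + 12)) = -3776 - (1864 - 22*((⅒)*21 + 12)) = -3776 - (1864 - 22*(21/10 + 12)) = -3776 - (1864 - 22*141/10) = -3776 - (1864 - 1*1551/5) = -3776 - (1864 - 1551/5) = -3776 - 1*7769/5 = -3776 - 7769/5 = -26649/5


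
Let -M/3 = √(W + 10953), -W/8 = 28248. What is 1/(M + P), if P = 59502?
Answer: 19834/1180807761 + I*√215031/1180807761 ≈ 1.6797e-5 + 3.9271e-7*I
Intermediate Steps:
W = -225984 (W = -8*28248 = -225984)
M = -3*I*√215031 (M = -3*√(-225984 + 10953) = -3*I*√215031 ≈ -1391.1*I)
1/(M + P) = 1/(-3*I*√215031 + 59502) = 1/(59502 - 3*I*√215031)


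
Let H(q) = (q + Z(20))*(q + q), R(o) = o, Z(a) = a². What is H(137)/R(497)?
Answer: 147138/497 ≈ 296.05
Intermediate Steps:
H(q) = 2*q*(400 + q) (H(q) = (q + 20²)*(q + q) = (q + 400)*(2*q) = (400 + q)*(2*q) = 2*q*(400 + q))
H(137)/R(497) = (2*137*(400 + 137))/497 = (2*137*537)*(1/497) = 147138*(1/497) = 147138/497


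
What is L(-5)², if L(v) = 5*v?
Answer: 625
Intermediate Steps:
L(-5)² = (5*(-5))² = (-25)² = 625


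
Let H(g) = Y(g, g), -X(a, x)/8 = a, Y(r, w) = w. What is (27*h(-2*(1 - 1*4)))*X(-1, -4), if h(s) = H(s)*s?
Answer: 7776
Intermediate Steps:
X(a, x) = -8*a
H(g) = g
h(s) = s² (h(s) = s*s = s²)
(27*h(-2*(1 - 1*4)))*X(-1, -4) = (27*(-2*(1 - 1*4))²)*(-8*(-1)) = (27*(-2*(1 - 4))²)*8 = (27*(-2*(-3))²)*8 = (27*6²)*8 = (27*36)*8 = 972*8 = 7776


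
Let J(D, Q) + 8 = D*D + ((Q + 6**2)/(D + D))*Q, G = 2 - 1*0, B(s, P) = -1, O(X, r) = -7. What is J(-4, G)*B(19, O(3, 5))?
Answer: 3/2 ≈ 1.5000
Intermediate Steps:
G = 2 (G = 2 + 0 = 2)
J(D, Q) = -8 + D**2 + Q*(36 + Q)/(2*D) (J(D, Q) = -8 + (D*D + ((Q + 6**2)/(D + D))*Q) = -8 + (D**2 + ((Q + 36)/((2*D)))*Q) = -8 + (D**2 + ((36 + Q)*(1/(2*D)))*Q) = -8 + (D**2 + ((36 + Q)/(2*D))*Q) = -8 + (D**2 + Q*(36 + Q)/(2*D)) = -8 + D**2 + Q*(36 + Q)/(2*D))
J(-4, G)*B(19, O(3, 5)) = (((1/2)*2**2 + 18*2 - 4*(-8 + (-4)**2))/(-4))*(-1) = -((1/2)*4 + 36 - 4*(-8 + 16))/4*(-1) = -(2 + 36 - 4*8)/4*(-1) = -(2 + 36 - 32)/4*(-1) = -1/4*6*(-1) = -3/2*(-1) = 3/2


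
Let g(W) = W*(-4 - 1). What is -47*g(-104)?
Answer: -24440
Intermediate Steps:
g(W) = -5*W (g(W) = W*(-5) = -5*W)
-47*g(-104) = -(-235)*(-104) = -47*520 = -24440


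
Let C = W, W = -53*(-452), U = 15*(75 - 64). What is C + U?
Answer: 24121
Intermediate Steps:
U = 165 (U = 15*11 = 165)
W = 23956
C = 23956
C + U = 23956 + 165 = 24121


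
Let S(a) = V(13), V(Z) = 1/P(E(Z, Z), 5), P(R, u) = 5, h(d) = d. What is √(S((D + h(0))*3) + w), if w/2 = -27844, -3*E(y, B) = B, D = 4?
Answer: I*√1392195/5 ≈ 235.98*I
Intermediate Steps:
E(y, B) = -B/3
w = -55688 (w = 2*(-27844) = -55688)
V(Z) = ⅕ (V(Z) = 1/5 = ⅕)
S(a) = ⅕
√(S((D + h(0))*3) + w) = √(⅕ - 55688) = √(-278439/5) = I*√1392195/5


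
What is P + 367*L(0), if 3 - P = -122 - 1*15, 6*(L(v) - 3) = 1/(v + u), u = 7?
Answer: 52489/42 ≈ 1249.7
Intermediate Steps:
L(v) = 3 + 1/(6*(7 + v)) (L(v) = 3 + 1/(6*(v + 7)) = 3 + 1/(6*(7 + v)))
P = 140 (P = 3 - (-122 - 1*15) = 3 - (-122 - 15) = 3 - 1*(-137) = 3 + 137 = 140)
P + 367*L(0) = 140 + 367*((127 + 18*0)/(6*(7 + 0))) = 140 + 367*((⅙)*(127 + 0)/7) = 140 + 367*((⅙)*(⅐)*127) = 140 + 367*(127/42) = 140 + 46609/42 = 52489/42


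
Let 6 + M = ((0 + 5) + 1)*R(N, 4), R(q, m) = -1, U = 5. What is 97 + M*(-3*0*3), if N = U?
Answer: 97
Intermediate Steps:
N = 5
M = -12 (M = -6 + ((0 + 5) + 1)*(-1) = -6 + (5 + 1)*(-1) = -6 + 6*(-1) = -6 - 6 = -12)
97 + M*(-3*0*3) = 97 - 12*(-3*0)*3 = 97 - 0*3 = 97 - 12*0 = 97 + 0 = 97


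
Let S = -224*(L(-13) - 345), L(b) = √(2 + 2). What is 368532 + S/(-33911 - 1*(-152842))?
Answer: 43829956124/118931 ≈ 3.6853e+5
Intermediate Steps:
L(b) = 2 (L(b) = √4 = 2)
S = 76832 (S = -224*(2 - 345) = -224*(-343) = 76832)
368532 + S/(-33911 - 1*(-152842)) = 368532 + 76832/(-33911 - 1*(-152842)) = 368532 + 76832/(-33911 + 152842) = 368532 + 76832/118931 = 43829956124/118931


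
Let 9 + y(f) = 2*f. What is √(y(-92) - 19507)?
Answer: 10*I*√197 ≈ 140.36*I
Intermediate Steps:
y(f) = -9 + 2*f
√(y(-92) - 19507) = √((-9 + 2*(-92)) - 19507) = √((-9 - 184) - 19507) = √(-193 - 19507) = √(-19700) = 10*I*√197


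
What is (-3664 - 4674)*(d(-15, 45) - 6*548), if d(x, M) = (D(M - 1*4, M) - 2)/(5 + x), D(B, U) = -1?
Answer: 137064213/5 ≈ 2.7413e+7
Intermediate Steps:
d(x, M) = -3/(5 + x) (d(x, M) = (-1 - 2)/(5 + x) = -3/(5 + x))
(-3664 - 4674)*(d(-15, 45) - 6*548) = (-3664 - 4674)*(-3/(5 - 15) - 6*548) = -8338*(-3/(-10) - 3288) = -8338*(-3*(-1/10) - 3288) = -8338*(3/10 - 3288) = -8338*(-32877/10) = 137064213/5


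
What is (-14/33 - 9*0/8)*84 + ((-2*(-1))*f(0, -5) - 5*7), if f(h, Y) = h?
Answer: -777/11 ≈ -70.636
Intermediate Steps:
(-14/33 - 9*0/8)*84 + ((-2*(-1))*f(0, -5) - 5*7) = (-14/33 - 9*0/8)*84 + (-2*(-1)*0 - 5*7) = (-14*1/33 + 0*(⅛))*84 + (2*0 - 35) = (-14/33 + 0)*84 + (0 - 35) = -14/33*84 - 35 = -392/11 - 35 = -777/11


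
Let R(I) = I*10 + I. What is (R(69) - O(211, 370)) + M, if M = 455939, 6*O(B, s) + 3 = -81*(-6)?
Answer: 913235/2 ≈ 4.5662e+5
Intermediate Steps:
O(B, s) = 161/2 (O(B, s) = -½ + (-81*(-6))/6 = -½ + (⅙)*486 = -½ + 81 = 161/2)
R(I) = 11*I (R(I) = 10*I + I = 11*I)
(R(69) - O(211, 370)) + M = (11*69 - 1*161/2) + 455939 = (759 - 161/2) + 455939 = 1357/2 + 455939 = 913235/2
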